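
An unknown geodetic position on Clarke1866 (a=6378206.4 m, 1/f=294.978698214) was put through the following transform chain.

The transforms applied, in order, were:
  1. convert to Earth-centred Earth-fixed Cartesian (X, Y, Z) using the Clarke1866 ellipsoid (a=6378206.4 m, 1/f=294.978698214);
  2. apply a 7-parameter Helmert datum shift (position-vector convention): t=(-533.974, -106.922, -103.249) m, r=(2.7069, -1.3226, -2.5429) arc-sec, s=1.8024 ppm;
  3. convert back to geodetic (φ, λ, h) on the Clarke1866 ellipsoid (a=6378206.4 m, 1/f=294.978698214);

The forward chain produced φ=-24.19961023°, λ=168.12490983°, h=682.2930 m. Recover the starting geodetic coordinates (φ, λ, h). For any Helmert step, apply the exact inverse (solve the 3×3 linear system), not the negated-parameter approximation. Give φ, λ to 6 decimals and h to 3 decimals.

φ=-24.200407°, λ=168.123867°, h=171.868 m

start: φ=-24.199610°, λ=168.124910°, h=682.293 m
→ ECEF (a=6378206.400, f=1/294.978698214): X=-5697050.0709, Y=1197970.1552, Z=-2598594.9550
→ Helmert⁻¹: X=-5696537.2602, Y=1197970.5883, Z=-2598466.2169
→ geod (Bowring, a=6378206.400): φ=-24.20040700°, λ=168.12386700°, h=171.8680 m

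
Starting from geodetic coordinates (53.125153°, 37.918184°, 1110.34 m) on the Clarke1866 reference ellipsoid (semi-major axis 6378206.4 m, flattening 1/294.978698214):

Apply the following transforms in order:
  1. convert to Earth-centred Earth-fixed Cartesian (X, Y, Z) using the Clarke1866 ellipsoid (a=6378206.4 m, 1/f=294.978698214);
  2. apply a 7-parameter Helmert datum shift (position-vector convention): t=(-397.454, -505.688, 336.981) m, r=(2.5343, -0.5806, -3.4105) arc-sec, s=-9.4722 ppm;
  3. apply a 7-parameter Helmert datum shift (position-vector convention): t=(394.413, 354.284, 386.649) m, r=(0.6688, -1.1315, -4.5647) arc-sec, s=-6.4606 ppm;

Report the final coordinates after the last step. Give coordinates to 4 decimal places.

X=3026449.8401 m, Y=2357186.8283 m, Z=5080302.7255 m

start: φ=53.125153°, λ=37.918184°, h=1110.340 m
→ ECEF (a=6378206.400, f=1/294.978698214): X=3026452.1227, Y=2357571.6802, Z=5079598.3027
→ Helmert 7p (PV): X=3026050.6845, Y=2356931.2096, Z=5079924.6539
→ Helmert 7p (PV): X=3026449.8401, Y=2357186.8283, Z=5080302.7255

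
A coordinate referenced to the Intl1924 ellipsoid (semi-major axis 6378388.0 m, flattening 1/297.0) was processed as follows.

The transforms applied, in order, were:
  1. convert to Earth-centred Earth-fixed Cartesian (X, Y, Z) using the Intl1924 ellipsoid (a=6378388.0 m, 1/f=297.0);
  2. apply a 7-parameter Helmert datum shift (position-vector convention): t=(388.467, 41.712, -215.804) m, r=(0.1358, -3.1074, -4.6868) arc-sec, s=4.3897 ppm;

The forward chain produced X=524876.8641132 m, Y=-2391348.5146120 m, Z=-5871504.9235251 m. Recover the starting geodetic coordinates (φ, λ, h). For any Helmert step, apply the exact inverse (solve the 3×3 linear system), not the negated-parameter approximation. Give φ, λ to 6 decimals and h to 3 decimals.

φ=-67.501748°, λ=-77.630290°, h=1171.854 m

start: X=524876.8641, Y=-2391348.5146, Z=-5871504.9235 m
→ Helmert⁻¹: X=524451.9808, Y=-2391371.6780, Z=-5871269.6729
→ geod (Bowring, a=6378388.000): φ=-67.50174800°, λ=-77.63029000°, h=1171.8540 m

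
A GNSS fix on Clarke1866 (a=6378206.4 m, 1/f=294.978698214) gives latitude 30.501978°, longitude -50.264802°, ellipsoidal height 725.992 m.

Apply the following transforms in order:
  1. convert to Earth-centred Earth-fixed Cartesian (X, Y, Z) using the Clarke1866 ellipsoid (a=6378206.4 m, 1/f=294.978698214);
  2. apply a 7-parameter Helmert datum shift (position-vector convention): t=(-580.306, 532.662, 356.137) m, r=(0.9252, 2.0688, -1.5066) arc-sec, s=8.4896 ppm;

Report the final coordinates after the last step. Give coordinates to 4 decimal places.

X=3515886.6598 m, Y=-4229820.2538 m, Z=3218966.3839 m

start: φ=30.501978°, λ=-50.264802°, h=725.992 m
→ ECEF (a=6378206.400, f=1/294.978698214): X=3516435.7291, Y=-4230276.8802, Z=3218637.1666
→ Helmert 7p (PV): X=3515886.6598, Y=-4229820.2538, Z=3218966.3839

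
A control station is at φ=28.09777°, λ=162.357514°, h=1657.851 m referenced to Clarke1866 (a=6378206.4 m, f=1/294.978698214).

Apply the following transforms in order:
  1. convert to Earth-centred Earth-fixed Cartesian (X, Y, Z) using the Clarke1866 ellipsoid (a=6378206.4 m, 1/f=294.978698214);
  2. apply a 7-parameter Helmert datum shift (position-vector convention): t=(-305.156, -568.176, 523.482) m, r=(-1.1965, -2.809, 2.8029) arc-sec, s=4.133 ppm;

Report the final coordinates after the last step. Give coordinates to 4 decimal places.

X=-5367682.8732 m, Y=1706369.9581 m, Z=2987135.0471 m

start: φ=28.097770°, λ=162.357514°, h=1657.851 m
→ ECEF (a=6378206.400, f=1/294.978698214): X=-5367291.6641, Y=1706986.6895, Z=2986682.2174
→ Helmert 7p (PV): X=-5367682.8732, Y=1706369.9581, Z=2987135.0471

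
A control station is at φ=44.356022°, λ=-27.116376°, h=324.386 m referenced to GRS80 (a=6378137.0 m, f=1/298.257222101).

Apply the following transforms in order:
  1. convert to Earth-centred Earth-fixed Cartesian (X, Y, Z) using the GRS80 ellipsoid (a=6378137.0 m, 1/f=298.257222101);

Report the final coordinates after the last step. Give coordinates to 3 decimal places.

X=4066021.441 m, Y=-2082154.957 m, Z=4436689.657 m

start: φ=44.356022°, λ=-27.116376°, h=324.386 m
→ ECEF (a=6378137.000, f=1/298.257222101): X=4066021.4411, Y=-2082154.9566, Z=4436689.6570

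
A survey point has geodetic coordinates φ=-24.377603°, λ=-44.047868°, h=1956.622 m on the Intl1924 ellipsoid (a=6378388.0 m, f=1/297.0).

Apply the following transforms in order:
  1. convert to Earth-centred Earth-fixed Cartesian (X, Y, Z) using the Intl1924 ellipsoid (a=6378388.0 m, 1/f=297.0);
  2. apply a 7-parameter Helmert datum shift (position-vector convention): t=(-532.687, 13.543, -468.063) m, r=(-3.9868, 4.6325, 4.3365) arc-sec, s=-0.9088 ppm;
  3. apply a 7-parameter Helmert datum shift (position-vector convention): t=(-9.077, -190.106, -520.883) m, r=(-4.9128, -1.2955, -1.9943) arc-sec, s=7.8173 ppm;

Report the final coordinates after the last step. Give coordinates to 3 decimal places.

X=4178956.950 m, Y=-4043087.088 m, Z=-2618177.480 m

start: φ=-24.377603°, λ=-44.047868°, h=1956.622 m
→ ECEF (a=6378388.000, f=1/297.0): X=4179466.2758, Y=-4042817.1209, Z=-2617277.2621
→ Helmert 7p (PV): X=4178956.0051, Y=-4042762.6231, Z=-2617758.6713
→ Helmert 7p (PV): X=4178956.9495, Y=-4043087.0878, Z=-2618177.4799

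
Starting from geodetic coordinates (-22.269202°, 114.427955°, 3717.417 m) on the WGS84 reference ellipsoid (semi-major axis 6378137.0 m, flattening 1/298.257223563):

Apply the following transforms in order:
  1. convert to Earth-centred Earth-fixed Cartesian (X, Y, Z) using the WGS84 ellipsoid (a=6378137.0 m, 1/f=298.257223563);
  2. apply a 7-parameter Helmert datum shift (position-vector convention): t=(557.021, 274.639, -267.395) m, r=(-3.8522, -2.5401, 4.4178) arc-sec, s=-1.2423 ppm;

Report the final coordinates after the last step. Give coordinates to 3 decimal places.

X=-2443058.282 m, Y=5379930.096 m, Z=-2403828.984 m

start: φ=-22.269202°, λ=114.427955°, h=3717.417 m
→ ECEF (a=6378137.000, f=1/298.257223563): X=-2443532.7121, Y=5379759.3621, Z=-2403434.0111
→ Helmert 7p (PV): X=-2443058.2820, Y=5379930.0956, Z=-2403828.9840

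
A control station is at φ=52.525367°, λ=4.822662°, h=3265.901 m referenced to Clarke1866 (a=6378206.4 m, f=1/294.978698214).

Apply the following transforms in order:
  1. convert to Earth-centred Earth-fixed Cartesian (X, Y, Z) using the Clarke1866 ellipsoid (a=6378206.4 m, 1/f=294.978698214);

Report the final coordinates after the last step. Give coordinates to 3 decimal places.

start: φ=52.525367°, λ=4.822662°, h=3265.901 m
→ ECEF (a=6378206.400, f=1/294.978698214): X=3877075.7642, Y=327111.4990, Z=5040970.7712

X=3877075.764 m, Y=327111.499 m, Z=5040970.771 m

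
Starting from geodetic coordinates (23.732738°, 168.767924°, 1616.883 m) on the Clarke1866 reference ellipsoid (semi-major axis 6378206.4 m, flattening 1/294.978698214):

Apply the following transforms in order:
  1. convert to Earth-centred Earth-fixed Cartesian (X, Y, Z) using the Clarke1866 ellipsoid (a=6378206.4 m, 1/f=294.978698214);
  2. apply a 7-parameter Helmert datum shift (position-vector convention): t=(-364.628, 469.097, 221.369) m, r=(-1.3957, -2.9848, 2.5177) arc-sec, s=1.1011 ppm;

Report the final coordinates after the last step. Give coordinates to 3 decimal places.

X=-5731999.677 m, Y=1138635.536 m, Z=2551850.258 m

start: φ=23.732738°, λ=168.767924°, h=1616.883 m
→ ECEF (a=6378206.400, f=1/294.978698214): X=-5731577.9198, Y=1138217.8800, Z=2551716.7209
→ Helmert 7p (PV): X=-5731999.6774, Y=1138635.5360, Z=2551850.2576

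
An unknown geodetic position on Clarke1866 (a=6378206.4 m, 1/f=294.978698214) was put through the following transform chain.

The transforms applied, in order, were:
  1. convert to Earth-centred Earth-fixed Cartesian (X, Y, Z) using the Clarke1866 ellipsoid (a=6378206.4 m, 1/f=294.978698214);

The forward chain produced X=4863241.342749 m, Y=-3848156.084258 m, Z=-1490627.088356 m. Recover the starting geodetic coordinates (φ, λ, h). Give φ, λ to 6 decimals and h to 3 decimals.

φ=-13.604074°, λ=-38.353650°, h=1176.811 m

start: X=4863241.3427, Y=-3848156.0843, Z=-1490627.0884 m
→ geod (Bowring, a=6378206.400): φ=-13.60407400°, λ=-38.35365000°, h=1176.8110 m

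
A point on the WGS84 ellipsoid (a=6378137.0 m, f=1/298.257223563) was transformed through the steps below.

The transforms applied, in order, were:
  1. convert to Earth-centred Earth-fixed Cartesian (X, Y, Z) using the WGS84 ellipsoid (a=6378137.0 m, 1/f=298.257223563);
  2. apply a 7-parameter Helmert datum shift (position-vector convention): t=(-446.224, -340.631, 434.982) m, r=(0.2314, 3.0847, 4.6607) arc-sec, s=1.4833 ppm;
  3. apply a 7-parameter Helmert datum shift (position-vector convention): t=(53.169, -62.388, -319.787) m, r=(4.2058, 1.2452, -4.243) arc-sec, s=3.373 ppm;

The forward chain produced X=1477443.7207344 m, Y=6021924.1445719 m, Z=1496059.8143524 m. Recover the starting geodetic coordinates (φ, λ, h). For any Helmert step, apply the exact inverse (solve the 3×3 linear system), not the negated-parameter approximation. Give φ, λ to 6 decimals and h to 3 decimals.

φ=13.650078°, λ=76.212697°, h=1906.605 m

start: X=1477443.7207, Y=6021924.1446, Z=1496059.8144 m
→ Helmert⁻¹: X=1477252.6588, Y=6022027.1177, Z=1496260.6812
→ Helmert⁻¹: X=1477810.3993, Y=6022327.1017, Z=1495838.8250
→ geod (Bowring, a=6378137.000): φ=13.65007800°, λ=76.21269700°, h=1906.6050 m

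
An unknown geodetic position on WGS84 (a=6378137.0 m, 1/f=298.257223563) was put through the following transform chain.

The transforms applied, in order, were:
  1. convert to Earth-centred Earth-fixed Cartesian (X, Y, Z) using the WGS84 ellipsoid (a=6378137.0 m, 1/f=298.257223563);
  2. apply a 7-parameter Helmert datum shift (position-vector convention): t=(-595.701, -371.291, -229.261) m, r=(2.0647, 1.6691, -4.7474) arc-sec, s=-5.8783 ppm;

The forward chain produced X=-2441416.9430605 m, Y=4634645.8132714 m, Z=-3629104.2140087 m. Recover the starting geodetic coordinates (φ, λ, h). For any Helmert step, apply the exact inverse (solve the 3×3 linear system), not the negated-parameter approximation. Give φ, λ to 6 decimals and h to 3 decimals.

φ=-34.893053°, λ=117.772716°, h=1434.895 m

start: X=-2441416.9431, Y=4634645.8133, Z=-3629104.2140 m
→ Helmert⁻¹: X=-2440912.9026, Y=4634951.8446, Z=-3628962.4323
→ geod (Bowring, a=6378137.000): φ=-34.89305300°, λ=117.77271600°, h=1434.8950 m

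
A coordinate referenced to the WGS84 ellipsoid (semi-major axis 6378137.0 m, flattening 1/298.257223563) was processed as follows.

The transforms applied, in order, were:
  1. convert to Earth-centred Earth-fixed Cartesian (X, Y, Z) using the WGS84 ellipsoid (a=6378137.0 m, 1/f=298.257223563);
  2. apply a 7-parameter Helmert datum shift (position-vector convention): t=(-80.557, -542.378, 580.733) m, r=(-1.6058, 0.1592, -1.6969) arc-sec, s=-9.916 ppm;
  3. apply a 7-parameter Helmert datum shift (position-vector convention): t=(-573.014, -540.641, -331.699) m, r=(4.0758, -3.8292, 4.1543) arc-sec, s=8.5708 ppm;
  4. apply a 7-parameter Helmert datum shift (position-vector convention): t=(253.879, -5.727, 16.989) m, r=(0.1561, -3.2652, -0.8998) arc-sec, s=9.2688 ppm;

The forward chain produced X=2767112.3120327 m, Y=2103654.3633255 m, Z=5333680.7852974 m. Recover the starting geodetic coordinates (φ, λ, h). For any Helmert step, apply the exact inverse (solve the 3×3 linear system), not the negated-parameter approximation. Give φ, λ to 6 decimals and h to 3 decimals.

start: X=2767112.3120, Y=2103654.3633, Z=5333680.7853 m
→ Helmert⁻¹: X=2766908.0420, Y=2103656.6987, Z=5333568.9675
→ Helmert⁻¹: X=2767598.7357, Y=2104228.9594, Z=5333761.9924
→ Helmert⁻¹: X=2767685.3054, Y=2104773.4576, Z=5333252.6659
→ geod (Bowring, a=6378137.000): φ=57.07282200°, λ=37.25231700°, h=3502.8280 m

φ=57.072822°, λ=37.252317°, h=3502.828 m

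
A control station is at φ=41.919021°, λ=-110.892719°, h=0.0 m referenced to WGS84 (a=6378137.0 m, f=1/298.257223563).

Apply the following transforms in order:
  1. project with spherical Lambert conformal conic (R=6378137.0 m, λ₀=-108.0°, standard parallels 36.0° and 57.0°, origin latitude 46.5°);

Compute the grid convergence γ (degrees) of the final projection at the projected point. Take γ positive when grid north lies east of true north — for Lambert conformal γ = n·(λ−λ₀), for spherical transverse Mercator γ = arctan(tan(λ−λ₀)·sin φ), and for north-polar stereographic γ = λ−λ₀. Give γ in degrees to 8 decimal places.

-2.11032571

start: φ=41.919021°, λ=-110.892719°, h=0.000 m
→ into lcc (λ₀=-108.0°): φ=41.91902100°, λ−λ₀=-2.89271900°
convergence γ = -2.11032571°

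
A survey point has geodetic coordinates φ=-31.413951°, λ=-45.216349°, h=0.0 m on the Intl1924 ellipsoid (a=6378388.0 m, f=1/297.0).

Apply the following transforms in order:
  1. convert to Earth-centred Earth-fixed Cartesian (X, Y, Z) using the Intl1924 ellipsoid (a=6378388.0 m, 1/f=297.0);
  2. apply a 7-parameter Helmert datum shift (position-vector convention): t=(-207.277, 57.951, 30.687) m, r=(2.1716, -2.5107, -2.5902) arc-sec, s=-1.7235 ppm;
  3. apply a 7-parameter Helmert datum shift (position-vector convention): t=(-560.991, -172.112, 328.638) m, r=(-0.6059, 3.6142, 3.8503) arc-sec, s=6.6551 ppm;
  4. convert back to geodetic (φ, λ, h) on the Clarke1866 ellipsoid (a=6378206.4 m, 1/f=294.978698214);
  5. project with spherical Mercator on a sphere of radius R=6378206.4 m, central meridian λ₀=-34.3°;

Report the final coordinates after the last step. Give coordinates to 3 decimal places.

E=-1215903.224 m, N=-3686809.234 m

start: φ=-31.413951°, λ=-45.216349°, h=0.000 m
→ ECEF (a=6378388.000, f=1/297.0): X=3838058.4414, Y=-3867153.4783, Z=-3305196.9909
→ Helmert 7p (PV): X=3837836.2188, Y=-3867102.2614, Z=-3305154.6040
→ Helmert 7p (PV): X=3837315.0420, Y=-3867238.1777, Z=-3304903.8500
→ geod (Bowring, a=6378206.400): φ=-31.41504776°, λ=-45.22252566°, h=-327.0589 m
→ merc (R=6378206.4, λ₀=-34.3°): E=-1215903.2243, N=-3686809.2335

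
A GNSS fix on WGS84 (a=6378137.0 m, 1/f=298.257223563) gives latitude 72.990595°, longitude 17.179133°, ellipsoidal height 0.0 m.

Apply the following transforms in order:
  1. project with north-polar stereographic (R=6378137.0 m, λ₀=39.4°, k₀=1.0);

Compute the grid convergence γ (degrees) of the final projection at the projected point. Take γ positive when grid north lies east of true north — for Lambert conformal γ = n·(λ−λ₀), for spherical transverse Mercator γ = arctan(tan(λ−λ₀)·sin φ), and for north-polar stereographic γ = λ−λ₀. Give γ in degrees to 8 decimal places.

-22.22086700

start: φ=72.990595°, λ=17.179133°, h=0.000 m
→ into stereo (λ₀=39.4°): φ=72.99059500°, λ−λ₀=-22.22086700°
convergence γ = -22.22086700°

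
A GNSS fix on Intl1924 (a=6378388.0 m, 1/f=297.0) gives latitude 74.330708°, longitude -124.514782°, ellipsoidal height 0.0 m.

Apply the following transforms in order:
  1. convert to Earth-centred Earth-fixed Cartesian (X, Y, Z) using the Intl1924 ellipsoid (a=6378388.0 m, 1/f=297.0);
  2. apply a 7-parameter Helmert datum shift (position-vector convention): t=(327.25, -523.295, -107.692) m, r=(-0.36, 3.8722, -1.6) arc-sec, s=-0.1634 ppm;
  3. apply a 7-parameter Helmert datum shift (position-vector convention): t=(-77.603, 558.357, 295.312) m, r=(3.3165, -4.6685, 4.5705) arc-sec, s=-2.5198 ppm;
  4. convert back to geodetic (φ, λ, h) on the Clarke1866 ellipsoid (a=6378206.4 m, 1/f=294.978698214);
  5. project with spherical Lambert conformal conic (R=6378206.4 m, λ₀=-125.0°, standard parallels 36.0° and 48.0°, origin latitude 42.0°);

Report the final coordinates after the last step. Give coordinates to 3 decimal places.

start: φ=74.330708°, λ=-124.514782°, h=0.000 m
→ ECEF (a=6378388.000, f=1/297.0): X=-979172.2035, Y=-1423917.2593, Z=6119157.3733
→ Helmert 7p (PV): X=-978740.9642, Y=-1424422.0462, Z=6119069.5486
→ Helmert 7p (PV): X=-978923.0339, Y=-1423980.1746, Z=6119304.3865
→ geod (Bowring, a=6378206.400): φ=74.33251901°, λ=-124.50679246°, h=434.8497 m
→ lcc (R=6378206.4, λ₀=-125.0°): E=18466.8301, N=3831787.0229

E=18466.830 m, N=3831787.023 m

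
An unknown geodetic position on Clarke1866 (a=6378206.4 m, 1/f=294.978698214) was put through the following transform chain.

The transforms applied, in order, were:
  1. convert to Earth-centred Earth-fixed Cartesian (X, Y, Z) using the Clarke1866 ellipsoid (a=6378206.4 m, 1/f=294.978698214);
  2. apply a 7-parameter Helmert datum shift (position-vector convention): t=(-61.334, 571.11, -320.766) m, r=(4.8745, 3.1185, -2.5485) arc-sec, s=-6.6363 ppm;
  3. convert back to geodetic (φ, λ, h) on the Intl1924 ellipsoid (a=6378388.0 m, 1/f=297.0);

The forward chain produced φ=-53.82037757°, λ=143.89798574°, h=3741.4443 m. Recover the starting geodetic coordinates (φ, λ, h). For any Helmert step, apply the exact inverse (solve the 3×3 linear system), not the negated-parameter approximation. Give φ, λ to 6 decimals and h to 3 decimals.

start: φ=-53.820378°, λ=143.897986°, h=3741.444 m
→ ECEF (a=6378388.000, f=1/297.0): X=-3050700.1191, Y=2224773.0723, Z=-5128090.2942
→ Helmert⁻¹: X=-3050608.9812, Y=2224057.8473, Z=-5127902.2392
→ geod (Bowring, a=6378206.400): φ=-53.82422400°, λ=143.90594100°, h=3574.4070 m

φ=-53.824224°, λ=143.905941°, h=3574.407 m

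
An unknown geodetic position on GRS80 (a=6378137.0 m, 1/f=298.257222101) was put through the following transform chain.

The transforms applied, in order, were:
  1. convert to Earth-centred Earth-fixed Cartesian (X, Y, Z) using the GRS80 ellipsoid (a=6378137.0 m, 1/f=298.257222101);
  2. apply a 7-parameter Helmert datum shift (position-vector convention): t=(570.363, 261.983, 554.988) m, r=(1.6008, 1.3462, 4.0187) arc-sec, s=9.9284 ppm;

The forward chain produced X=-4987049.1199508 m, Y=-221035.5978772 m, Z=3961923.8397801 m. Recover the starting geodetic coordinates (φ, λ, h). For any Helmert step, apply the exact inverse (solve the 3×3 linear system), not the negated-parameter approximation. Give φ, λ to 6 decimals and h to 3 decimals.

φ=38.617663°, λ=-177.460970°, h=3293.707 m

start: X=-4987049.1200, Y=-221035.5979, Z=3961923.8398 m
→ Helmert⁻¹: X=-4987600.1271, Y=-221167.4661, Z=3961298.6867
→ geod (Bowring, a=6378137.000): φ=38.61766300°, λ=-177.46097000°, h=3293.7070 m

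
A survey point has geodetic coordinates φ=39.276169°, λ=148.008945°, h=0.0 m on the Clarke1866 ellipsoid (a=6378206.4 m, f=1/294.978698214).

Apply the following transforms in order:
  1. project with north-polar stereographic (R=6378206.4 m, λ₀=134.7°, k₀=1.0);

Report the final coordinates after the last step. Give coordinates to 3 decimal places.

E=1391984.000 m, N=-5884403.138 m

start: φ=39.276169°, λ=148.008945°, h=0.000 m
→ stereo (R=6378206.4, λ₀=134.7°): E=1391984.0005, N=-5884403.1384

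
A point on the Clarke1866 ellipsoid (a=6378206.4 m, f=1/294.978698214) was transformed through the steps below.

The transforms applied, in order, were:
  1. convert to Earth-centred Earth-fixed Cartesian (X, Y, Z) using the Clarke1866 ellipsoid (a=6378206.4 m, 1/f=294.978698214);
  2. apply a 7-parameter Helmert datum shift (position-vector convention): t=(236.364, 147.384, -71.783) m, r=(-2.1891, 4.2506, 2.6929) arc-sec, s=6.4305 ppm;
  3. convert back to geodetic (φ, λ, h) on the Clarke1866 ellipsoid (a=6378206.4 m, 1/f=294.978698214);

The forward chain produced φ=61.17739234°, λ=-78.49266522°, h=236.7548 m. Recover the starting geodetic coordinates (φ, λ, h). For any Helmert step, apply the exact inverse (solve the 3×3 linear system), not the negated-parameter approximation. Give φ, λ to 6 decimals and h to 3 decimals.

φ=61.176580°, λ=-78.500571°, h=305.516 m

start: φ=61.177392°, λ=-78.492665°, h=236.755 m
→ ECEF (a=6378206.400, f=1/294.978698214): X=615050.6169, Y=-3021090.7007, Z=5564910.3197
→ Helmert⁻¹: X=614656.1756, Y=-3021285.7423, Z=5564926.9187
→ geod (Bowring, a=6378206.400): φ=61.17658000°, λ=-78.50057100°, h=305.5160 m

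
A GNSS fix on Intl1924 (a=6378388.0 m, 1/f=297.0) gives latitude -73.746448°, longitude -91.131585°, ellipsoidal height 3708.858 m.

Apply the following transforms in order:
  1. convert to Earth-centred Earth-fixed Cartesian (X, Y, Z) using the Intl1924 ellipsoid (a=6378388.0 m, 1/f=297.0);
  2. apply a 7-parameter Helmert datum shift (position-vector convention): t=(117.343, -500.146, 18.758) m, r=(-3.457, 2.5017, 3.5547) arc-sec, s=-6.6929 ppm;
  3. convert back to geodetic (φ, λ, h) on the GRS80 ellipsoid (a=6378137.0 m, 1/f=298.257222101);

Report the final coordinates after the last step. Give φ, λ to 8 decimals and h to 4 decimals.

start: φ=-73.746448°, λ=-91.131585°, h=3708.858 m
→ ECEF (a=6378388.000, f=1/297.0): X=-35386.1784, Y=-1791482.7956, Z=-6104785.4957
→ Helmert 7p (PV): X=-35311.7669, Y=-1792073.8768, Z=-6104695.4248
→ geod (Bowring, a=6378137.000): φ=-73.74071359°, λ=-91.12883372°, h=3954.2246 m

φ=-73.74071359°, λ=-91.12883372°, h=3954.2246 m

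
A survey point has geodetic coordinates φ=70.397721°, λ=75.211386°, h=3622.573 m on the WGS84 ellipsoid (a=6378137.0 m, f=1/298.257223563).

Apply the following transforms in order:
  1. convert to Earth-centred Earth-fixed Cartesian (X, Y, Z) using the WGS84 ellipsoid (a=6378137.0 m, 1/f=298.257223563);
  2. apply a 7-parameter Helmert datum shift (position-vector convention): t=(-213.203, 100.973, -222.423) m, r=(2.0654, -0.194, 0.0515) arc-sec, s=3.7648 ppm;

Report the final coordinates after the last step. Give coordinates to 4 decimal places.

X=547913.0677 m, Y=2076309.6514 m, Z=5989305.1900 m

start: φ=70.397721°, λ=75.211386°, h=3622.573 m
→ ECEF (a=6378137.000, f=1/298.257223563): X=548130.3589, Y=2076260.6998, Z=5989483.7578
→ Helmert 7p (PV): X=547913.0677, Y=2076309.6514, Z=5989305.1900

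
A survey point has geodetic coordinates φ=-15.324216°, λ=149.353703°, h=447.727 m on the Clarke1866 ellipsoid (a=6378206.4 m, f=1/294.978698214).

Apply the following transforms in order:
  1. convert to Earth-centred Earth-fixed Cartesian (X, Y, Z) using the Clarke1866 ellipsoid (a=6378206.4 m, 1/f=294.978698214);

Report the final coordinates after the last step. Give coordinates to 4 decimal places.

start: φ=-15.324216°, λ=149.353703°, h=447.727 m
→ ECEF (a=6378206.400, f=1/294.978698214): X=-5293889.0784, Y=3136573.7993, Z=-1674741.5378

X=-5293889.0784 m, Y=3136573.7993 m, Z=-1674741.5378 m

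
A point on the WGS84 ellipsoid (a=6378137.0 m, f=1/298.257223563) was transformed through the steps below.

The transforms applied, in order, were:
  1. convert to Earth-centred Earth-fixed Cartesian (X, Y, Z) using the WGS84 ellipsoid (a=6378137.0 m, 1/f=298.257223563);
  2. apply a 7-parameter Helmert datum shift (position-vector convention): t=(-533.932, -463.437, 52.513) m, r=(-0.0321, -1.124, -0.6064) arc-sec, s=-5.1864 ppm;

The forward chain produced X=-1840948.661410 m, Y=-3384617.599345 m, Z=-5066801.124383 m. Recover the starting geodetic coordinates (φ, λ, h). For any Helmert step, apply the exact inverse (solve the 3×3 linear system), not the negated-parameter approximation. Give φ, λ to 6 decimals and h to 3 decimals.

start: X=-1840948.6614, Y=-3384617.5993, Z=-5066801.1244 m
→ Helmert⁻¹: X=-1840441.9363, Y=-3384176.3362, Z=-5066870.4138
→ geod (Bowring, a=6378137.000): φ=-52.94012300°, λ=-118.53900500°, h=425.8830 m

φ=-52.940123°, λ=-118.539005°, h=425.883 m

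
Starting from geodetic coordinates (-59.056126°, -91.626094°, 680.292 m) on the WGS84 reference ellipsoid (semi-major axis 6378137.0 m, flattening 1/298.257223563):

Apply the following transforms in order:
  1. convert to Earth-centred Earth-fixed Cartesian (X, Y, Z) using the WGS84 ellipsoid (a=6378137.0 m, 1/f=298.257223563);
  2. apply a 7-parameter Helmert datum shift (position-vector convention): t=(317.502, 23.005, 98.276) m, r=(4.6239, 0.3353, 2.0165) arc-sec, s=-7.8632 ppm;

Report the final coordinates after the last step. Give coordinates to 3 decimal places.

start: φ=-59.056126°, λ=-91.626094°, h=680.292 m
→ ECEF (a=6378137.000, f=1/298.257223563): X=-93305.4987, Y=-3286757.0167, Z=-5447737.1617
→ Helmert 7p (PV): X=-92963.9867, Y=-3286586.9568, Z=-5447669.5770

X=-92963.987 m, Y=-3286586.957 m, Z=-5447669.577 m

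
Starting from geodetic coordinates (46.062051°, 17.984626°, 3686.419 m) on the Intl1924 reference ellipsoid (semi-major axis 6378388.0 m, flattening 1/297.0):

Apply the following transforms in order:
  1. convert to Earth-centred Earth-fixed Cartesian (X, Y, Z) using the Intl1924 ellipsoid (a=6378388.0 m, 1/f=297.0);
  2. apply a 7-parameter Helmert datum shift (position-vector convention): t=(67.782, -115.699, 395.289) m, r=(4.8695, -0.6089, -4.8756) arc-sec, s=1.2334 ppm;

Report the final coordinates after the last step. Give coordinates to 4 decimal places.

start: φ=46.062051°, λ=17.984626°, h=3686.419 m
→ ECEF (a=6378388.000, f=1/297.0): X=4219369.6448, Y=1369704.7155, Z=4572773.8526
→ Helmert 7p (PV): X=4219461.5086, Y=1369383.0159, Z=4573219.5734

X=4219461.5086 m, Y=1369383.0159 m, Z=4573219.5734 m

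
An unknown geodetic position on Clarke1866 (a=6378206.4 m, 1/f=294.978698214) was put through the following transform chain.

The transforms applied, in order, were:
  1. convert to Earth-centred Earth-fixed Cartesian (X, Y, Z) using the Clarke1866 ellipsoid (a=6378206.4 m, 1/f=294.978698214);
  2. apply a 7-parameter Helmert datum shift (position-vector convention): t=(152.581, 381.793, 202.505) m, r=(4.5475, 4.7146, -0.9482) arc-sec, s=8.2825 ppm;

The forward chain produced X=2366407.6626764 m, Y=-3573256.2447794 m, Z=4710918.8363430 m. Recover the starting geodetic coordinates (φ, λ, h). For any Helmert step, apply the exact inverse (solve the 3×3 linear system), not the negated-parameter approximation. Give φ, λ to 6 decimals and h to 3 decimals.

φ=47.897952°, λ=-56.489963°, h=2342.511 m

start: X=2366407.6627, Y=-3573256.2448, Z=4710918.8363 m
→ Helmert⁻¹: X=2366144.2356, Y=-3573493.7034, Z=4710810.1826
→ geod (Bowring, a=6378206.400): φ=47.89795200°, λ=-56.48996300°, h=2342.5110 m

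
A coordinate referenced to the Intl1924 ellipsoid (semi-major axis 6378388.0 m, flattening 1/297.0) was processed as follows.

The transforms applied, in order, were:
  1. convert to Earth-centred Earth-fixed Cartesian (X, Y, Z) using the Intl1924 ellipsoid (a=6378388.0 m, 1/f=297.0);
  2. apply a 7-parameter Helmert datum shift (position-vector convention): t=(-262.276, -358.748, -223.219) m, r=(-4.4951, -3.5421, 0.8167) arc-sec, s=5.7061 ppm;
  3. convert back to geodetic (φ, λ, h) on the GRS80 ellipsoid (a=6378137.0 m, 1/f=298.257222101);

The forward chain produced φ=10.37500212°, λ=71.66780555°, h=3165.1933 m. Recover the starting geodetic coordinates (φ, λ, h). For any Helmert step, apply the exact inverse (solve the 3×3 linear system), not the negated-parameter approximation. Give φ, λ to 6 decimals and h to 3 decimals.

φ=10.377471°, λ=71.666095°, h=3337.172 m

start: φ=10.375002°, λ=71.667806°, h=3165.193 m
→ ECEF (a=6378137.000, f=1/298.257222101): X=1974483.4262, Y=5959052.2924, Z=1141643.1698
→ Helmert⁻¹: X=1974777.6404, Y=5959344.3300, Z=1141955.8324
→ geod (Bowring, a=6378388.000): φ=10.37747100°, λ=71.66609500°, h=3337.1720 m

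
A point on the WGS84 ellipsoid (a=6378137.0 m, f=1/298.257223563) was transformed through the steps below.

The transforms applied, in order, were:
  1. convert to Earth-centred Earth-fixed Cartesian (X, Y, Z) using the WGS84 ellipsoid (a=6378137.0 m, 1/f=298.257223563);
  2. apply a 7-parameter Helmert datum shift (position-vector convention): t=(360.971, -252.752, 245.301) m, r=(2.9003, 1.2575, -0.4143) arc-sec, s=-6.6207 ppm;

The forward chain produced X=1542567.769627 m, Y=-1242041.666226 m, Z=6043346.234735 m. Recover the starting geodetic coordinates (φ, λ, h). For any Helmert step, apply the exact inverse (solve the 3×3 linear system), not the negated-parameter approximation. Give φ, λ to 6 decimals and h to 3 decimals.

φ=71.973044°, λ=-38.839746°, h=432.956 m

start: X=1542567.7696, Y=-1242041.6662, Z=6043346.2347 m
→ Helmert⁻¹: X=1542182.6609, Y=-1241709.0649, Z=6043167.8053
→ geod (Bowring, a=6378137.000): φ=71.97304400°, λ=-38.83974600°, h=432.9560 m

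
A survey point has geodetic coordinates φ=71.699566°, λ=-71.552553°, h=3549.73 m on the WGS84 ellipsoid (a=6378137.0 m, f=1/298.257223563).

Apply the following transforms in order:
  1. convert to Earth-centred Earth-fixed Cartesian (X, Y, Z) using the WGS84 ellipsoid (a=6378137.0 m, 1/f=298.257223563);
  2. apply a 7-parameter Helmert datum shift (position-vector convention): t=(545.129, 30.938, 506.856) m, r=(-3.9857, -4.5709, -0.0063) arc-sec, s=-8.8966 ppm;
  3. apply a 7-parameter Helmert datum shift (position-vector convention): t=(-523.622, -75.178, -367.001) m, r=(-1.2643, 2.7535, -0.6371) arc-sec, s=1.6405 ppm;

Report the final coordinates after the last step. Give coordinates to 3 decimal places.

X=635965.391 m, Y=-1906515.172 m, Z=6036763.689 m

start: φ=71.699566°, λ=-71.552553°, h=3549.730 m
→ ECEF (a=6378137.000, f=1/298.257223563): X=636007.6255, Y=-1906636.4326, Z=6036613.5090
→ Helmert 7p (PV): X=636413.2656, Y=-1906471.9057, Z=6037117.5957
→ Helmert 7p (PV): X=635965.3908, Y=-1906515.1724, Z=6036763.6886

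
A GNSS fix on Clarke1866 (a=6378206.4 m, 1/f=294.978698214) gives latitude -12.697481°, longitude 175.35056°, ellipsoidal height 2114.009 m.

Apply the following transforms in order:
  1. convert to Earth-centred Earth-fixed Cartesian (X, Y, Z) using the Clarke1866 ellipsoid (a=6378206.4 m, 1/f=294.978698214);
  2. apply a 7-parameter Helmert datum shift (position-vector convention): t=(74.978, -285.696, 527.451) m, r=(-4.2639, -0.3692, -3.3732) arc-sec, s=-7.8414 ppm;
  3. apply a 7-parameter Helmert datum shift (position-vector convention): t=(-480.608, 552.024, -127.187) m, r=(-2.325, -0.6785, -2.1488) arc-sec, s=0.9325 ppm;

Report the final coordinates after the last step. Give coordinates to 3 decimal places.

X=-6205158.866 m, Y=505001.266 m, Z=-1392791.729 m

start: φ=-12.697481°, λ=175.350560°, h=2114.009 m
→ ECEF (a=6378206.400, f=1/294.978698214): X=-6204816.6866, Y=504616.8113, Z=-1393153.9854
→ Helmert 7p (PV): X=-6204682.3082, Y=504399.8305, Z=-1392637.1476
→ Helmert 7p (PV): X=-6205158.8663, Y=505001.2656, Z=-1392791.7289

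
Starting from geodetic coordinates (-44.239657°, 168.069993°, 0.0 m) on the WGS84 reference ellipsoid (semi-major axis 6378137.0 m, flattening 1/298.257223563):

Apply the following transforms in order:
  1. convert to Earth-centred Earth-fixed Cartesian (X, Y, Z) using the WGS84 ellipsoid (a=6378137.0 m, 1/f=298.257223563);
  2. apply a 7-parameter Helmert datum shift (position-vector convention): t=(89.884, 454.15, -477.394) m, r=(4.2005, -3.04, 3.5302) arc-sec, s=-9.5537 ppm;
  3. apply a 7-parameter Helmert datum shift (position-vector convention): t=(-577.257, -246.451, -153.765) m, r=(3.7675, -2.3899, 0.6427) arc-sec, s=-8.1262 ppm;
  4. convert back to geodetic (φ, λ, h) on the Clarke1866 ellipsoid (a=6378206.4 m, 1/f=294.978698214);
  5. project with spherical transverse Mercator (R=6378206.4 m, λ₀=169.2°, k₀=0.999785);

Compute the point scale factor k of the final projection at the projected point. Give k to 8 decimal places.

start: φ=-44.239657°, λ=168.069993°, h=0.000 m
→ ECEF (a=6378137.000, f=1/298.257223563): X=-4478080.0838, Y=946129.1701, Z=-4427208.4471
→ Helmert 7p (PV): X=-4477898.3612, Y=946587.7974, Z=-4427690.2764
→ Helmert 7p (PV): X=-4478390.8781, Y=946400.5744, Z=-4427842.6545
→ geod (Bowring, a=6378206.400): φ=-44.24362430°, λ=168.06747330°, h=746.7264 m
→ into tm (λ₀=169.2°): φ=-44.24362430°, λ−λ₀=-1.13252670°
scale k = 0.99988524

0.99988524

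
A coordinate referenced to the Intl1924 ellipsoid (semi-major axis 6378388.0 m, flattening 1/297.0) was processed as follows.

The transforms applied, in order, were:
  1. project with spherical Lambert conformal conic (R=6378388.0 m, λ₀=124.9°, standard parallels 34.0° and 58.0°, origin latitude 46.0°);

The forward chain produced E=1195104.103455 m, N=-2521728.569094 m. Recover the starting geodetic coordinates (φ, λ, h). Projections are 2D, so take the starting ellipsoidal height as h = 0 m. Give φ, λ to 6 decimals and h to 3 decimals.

φ=22.714683°, λ=135.941404°, h=0.000 m

start: E=1195104.1035, N=-2521728.5691 m
→ lcc⁻¹: φ=22.71468300°, λ=135.94140400°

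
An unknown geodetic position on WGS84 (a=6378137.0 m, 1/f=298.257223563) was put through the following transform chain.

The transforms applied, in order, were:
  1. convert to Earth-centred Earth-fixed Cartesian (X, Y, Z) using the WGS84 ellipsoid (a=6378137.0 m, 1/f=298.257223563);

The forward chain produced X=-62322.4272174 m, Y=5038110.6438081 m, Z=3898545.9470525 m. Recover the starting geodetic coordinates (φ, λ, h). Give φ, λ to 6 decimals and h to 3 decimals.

start: X=-62322.4272, Y=5038110.6438, Z=3898545.9471 m
→ geod (Bowring, a=6378137.000): φ=37.91738400°, λ=90.70872400°, h=540.4520 m

φ=37.917384°, λ=90.708724°, h=540.452 m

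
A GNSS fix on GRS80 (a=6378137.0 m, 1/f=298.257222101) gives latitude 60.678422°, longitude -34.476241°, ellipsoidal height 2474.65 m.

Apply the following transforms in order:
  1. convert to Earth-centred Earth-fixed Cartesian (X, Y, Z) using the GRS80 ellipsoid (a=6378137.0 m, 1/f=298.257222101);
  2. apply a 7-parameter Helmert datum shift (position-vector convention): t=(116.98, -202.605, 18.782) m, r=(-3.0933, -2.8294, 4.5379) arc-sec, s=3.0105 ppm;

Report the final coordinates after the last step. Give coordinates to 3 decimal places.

start: φ=60.678422°, λ=-34.476241°, h=2474.650 m
→ ECEF (a=6378137.000, f=1/298.257222101): X=2582420.2085, Y=-1773272.0003, Z=5540040.5237
→ Helmert 7p (PV): X=2582507.9809, Y=-1773340.0466, Z=5540138.0013

X=2582507.981 m, Y=-1773340.047 m, Z=5540138.001 m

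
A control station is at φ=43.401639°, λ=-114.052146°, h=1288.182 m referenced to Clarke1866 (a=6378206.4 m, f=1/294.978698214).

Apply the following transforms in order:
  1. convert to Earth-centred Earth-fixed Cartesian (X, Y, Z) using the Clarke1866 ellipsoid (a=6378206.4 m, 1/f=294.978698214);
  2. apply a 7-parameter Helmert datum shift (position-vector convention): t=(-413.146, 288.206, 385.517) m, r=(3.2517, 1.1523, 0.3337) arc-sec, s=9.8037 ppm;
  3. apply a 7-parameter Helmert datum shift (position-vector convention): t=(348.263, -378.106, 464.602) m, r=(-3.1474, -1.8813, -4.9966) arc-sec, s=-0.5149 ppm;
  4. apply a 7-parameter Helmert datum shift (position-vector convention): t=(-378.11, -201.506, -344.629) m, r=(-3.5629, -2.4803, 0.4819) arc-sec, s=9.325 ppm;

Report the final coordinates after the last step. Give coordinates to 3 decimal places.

start: φ=43.401639°, λ=-114.052146°, h=1288.182 m
→ ECEF (a=6378206.400, f=1/294.978698214): X=-1892124.2336, Y=-4239392.5441, Z=4360711.5890
→ Helmert 7p (PV): X=-1892524.7094, Y=-4239217.7069, Z=4361083.5942
→ Helmert 7p (PV): X=-1892317.9401, Y=-4239481.2394, Z=4361593.3756
→ Helmert 7p (PV): X=-1892756.2390, Y=-4239651.3593, Z=4361339.8945

X=-1892756.239 m, Y=-4239651.359 m, Z=4361339.895 m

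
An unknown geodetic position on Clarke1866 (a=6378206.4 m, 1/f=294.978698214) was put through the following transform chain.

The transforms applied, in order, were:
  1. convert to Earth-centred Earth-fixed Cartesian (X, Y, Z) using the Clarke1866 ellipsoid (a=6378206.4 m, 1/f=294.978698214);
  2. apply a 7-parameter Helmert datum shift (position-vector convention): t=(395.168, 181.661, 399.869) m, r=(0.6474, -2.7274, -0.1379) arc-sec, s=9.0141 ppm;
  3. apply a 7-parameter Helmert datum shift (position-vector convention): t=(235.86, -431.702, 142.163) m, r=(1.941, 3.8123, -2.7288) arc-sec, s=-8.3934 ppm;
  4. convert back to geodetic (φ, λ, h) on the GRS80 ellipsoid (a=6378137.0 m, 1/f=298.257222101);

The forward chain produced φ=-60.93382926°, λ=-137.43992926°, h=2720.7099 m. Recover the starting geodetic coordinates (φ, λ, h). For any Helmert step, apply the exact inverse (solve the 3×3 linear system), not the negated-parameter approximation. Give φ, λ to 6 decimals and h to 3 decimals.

start: φ=-60.933829°, λ=-137.439929°, h=2720.710 m
→ ECEF (a=6378137.000, f=1/298.257222101): X=-2289180.6538, Y=-2102067.1276, Z=-5554142.2943
→ Helmert⁻¹: X=-2289305.2662, Y=-2101735.6199, Z=-5554353.6114
→ Helmert⁻¹: X=-2289751.8379, Y=-2101917.2994, Z=-5554666.5356
→ geod (Bowring, a=6378206.400): φ=-60.93542500°, λ=-137.44908500°, h=3446.3260 m

φ=-60.935425°, λ=-137.449085°, h=3446.326 m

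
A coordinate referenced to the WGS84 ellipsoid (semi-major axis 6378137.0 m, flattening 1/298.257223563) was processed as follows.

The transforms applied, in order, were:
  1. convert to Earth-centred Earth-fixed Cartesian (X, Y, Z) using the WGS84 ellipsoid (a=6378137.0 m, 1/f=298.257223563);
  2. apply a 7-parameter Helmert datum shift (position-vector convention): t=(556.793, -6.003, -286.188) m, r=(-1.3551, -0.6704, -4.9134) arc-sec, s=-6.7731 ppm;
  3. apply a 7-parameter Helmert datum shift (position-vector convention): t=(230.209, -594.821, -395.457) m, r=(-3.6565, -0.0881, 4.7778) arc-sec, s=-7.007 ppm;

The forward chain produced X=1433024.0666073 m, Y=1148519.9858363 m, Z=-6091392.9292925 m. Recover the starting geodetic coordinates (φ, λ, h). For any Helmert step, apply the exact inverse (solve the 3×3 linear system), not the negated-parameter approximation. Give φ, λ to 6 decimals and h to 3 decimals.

φ=-73.328182°, λ=38.745049°, h=3050.925 m

start: X=1433024.0666, Y=1148519.9858, Z=-6091392.9293 m
→ Helmert⁻¹: X=1432827.9150, Y=1149197.6463, Z=-6091020.3921
→ Helmert⁻¹: X=1432233.6499, Y=1149285.5647, Z=-6090772.5621
→ geod (Bowring, a=6378137.000): φ=-73.32818200°, λ=38.74504900°, h=3050.9250 m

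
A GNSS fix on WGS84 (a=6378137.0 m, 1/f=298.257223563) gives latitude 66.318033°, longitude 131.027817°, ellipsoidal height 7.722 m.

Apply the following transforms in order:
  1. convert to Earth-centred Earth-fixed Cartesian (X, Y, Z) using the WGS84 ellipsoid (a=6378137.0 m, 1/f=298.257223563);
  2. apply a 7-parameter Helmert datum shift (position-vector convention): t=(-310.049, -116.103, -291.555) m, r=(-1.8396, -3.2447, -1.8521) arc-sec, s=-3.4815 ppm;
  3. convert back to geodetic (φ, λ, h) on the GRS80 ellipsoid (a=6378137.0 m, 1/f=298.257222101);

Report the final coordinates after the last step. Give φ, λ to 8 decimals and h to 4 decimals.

start: φ=66.318033°, λ=131.027817°, h=7.722 m
→ ECEF (a=6378137.000, f=1/298.257223563): X=-1686399.3066, Y=1938079.3194, Z=5818289.0589
→ Helmert 7p (PV): X=-1686777.6077, Y=1938023.5025, Z=5817933.4344
→ geod (Bowring, a=6378137.000): φ=66.31505822°, λ=131.03499832°, h=-235.1086 m

φ=66.31505822°, λ=131.03499832°, h=-235.1086 m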